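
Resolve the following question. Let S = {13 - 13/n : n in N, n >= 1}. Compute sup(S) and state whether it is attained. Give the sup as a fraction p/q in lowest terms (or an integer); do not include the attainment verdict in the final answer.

Analysis:
- Values: 0, 13/2, 26/3, 39/4, ... strictly increasing.
- Minimum is 0 (n=1); inf = 0 (attained).
- 13 - 13/n -> 13 from below; sup = 13, not attained.
Conclusion: sup(S) = 13, not attained in S.

13


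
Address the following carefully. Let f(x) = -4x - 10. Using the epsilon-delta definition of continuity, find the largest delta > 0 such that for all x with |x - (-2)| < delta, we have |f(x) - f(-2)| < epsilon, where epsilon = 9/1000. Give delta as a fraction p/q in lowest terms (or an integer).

We compute f(-2) = -4*(-2) - 10 = -2.
|f(x) - f(-2)| = |-4x - 10 - (-2)| = |-4(x - (-2))| = 4|x - (-2)|.
We need 4|x - (-2)| < 9/1000, i.e. |x - (-2)| < 9/1000 / 4 = 9/4000.
So any delta <= 9/4000 works. Conversely, if delta > 9/4000, then x = -2 + 9/4000 satisfies |x - (-2)| = 9/4000 < delta but |f(x) - f(-2)| = 4 * 9/4000 = 9/1000, which is not < 9/1000; so no larger delta works.
Hence the largest such delta is 9/4000.

9/4000


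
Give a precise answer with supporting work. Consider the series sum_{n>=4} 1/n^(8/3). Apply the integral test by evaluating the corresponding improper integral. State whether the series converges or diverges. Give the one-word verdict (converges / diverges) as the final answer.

Let f(x) = x^(-8/3). Then f is positive, continuous, and decreasing on [4, infinity), so the integral test applies.
Compute the improper integral int_{4}^infinity f(x) dx:
  antiderivative F(x) = -3/(5*x^(5/3)).
  As x -> infinity, F(x) -> 0 (since p = 8/3 > 1).
  So int = F(infinity) - F(4) = 0 - (-3*2^(2/3)/80) = 3*2^(2/3)/80.
  Finite, so by the integral test, the series converges.

converges


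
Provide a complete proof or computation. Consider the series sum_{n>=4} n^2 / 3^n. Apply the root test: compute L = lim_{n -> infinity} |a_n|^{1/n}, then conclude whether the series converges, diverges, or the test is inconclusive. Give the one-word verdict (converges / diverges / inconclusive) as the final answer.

Let a_n denote the general term. Form |a_n|^(1/n) and simplify:
|a_n|^(1/n) = n^(2/n)/3
Take the limit as n -> infinity: L = 1/3.
Since L = 1/3 < 1, the root test implies convergence.

converges


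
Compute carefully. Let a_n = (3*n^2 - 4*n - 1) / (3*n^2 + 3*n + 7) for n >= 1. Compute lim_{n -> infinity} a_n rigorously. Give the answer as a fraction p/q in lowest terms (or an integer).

Divide numerator and denominator by n^2, the highest power:
numerator / n^2 = 3 - 4/n - 1/n^2
denominator / n^2 = 3 + 3/n + 7/n^2
As n -> infinity, all terms of the form c/n^k (k >= 1) tend to 0.
So numerator / n^2 -> 3 and denominator / n^2 -> 3.
Therefore lim a_n = 1.

1


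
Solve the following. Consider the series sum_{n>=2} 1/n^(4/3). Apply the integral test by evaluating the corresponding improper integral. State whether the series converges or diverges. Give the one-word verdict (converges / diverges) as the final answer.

Let f(x) = x^(-4/3). Then f is positive, continuous, and decreasing on [2, infinity), so the integral test applies.
Compute the improper integral int_{2}^infinity f(x) dx:
  antiderivative F(x) = -3/x^(1/3).
  As x -> infinity, F(x) -> 0 (since p = 4/3 > 1).
  So int = F(infinity) - F(2) = 0 - (-3*2^(2/3)/2) = 3*2^(2/3)/2.
  Finite, so by the integral test, the series converges.

converges


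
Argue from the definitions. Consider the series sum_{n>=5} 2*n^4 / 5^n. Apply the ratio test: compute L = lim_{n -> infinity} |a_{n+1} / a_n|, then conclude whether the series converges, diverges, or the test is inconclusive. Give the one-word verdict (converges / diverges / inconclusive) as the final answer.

Let a_n denote the general term. Form the ratio a_{n+1}/a_n and simplify:
a_{n+1}/a_n = (n + 1)^4/(5*n^4)
Take the limit as n -> infinity: L = 1/5.
Since L = 1/5 < 1, the ratio test implies the series converges.

converges


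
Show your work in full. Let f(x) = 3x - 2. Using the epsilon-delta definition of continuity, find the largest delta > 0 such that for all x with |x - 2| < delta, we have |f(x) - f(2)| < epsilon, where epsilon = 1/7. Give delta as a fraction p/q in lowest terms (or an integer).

We compute f(2) = 3*(2) - 2 = 4.
|f(x) - f(2)| = |3x - 2 - (4)| = |3(x - 2)| = 3|x - 2|.
We need 3|x - 2| < 1/7, i.e. |x - 2| < 1/7 / 3 = 1/21.
So any delta <= 1/21 works. Conversely, if delta > 1/21, then x = 2 + 1/21 satisfies |x - 2| = 1/21 < delta but |f(x) - f(2)| = 3 * 1/21 = 1/7, which is not < 1/7; so no larger delta works.
Hence the largest such delta is 1/21.

1/21


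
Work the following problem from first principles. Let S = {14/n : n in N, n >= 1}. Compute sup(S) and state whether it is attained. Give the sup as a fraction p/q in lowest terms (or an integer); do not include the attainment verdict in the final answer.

Analysis:
- Values: 14, 7, 14/3, 7/2, ... strictly decreasing.
- The maximum is 14 (n=1); sup = 14 (attained).
- The set is bounded below by 0; 14/n -> 0 so 0 is the greatest lower bound.
- 0 is not in the set, so inf = 0 is not attained.
Conclusion: sup(S) = 14, attained in S.

14


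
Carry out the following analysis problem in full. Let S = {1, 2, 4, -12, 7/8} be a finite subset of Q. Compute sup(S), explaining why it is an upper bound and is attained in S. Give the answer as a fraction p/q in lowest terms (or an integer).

S is finite, so sup(S) = max(S).
Sorted decreasing:
4, 2, 1, 7/8, -12
The extremum is 4.
For every x in S, x <= 4. And 4 is in S, so it is attained.
Therefore sup(S) = 4.

4


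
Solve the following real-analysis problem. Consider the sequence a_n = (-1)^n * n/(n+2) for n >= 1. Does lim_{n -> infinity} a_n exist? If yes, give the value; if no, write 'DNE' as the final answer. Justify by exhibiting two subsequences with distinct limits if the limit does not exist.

Examine the behaviour of a_n along subsequences.
a_{2k} = 2k/(2k+2) -> 1. a_{2k+1} = -(2k+1)/(2k+3) -> -1.
Since these two subsequential limits are 1 and -1, distinct, the full sequence cannot converge (a convergent sequence has all subsequences tending to the same limit). So lim a_n does not exist.

DNE


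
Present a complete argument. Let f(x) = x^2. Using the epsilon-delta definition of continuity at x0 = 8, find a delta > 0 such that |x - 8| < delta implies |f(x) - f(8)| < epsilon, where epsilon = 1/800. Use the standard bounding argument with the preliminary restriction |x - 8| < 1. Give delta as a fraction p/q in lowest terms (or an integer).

Factor: |x^2 - (8)^2| = |x - 8| * |x + 8|.
Impose |x - 8| < 1 first. Then |x + 8| = |(x - 8) + 2*(8)| <= |x - 8| + 2*|8| < 1 + 16 = 17.
So |x^2 - (8)^2| < delta * 17.
We need delta * 17 <= 1/800, i.e. delta <= 1/800/17 = 1/13600.
Since 1/13600 < 1, this is tighter than 1; take delta = 1/13600.
So delta = 1/13600 works.

1/13600


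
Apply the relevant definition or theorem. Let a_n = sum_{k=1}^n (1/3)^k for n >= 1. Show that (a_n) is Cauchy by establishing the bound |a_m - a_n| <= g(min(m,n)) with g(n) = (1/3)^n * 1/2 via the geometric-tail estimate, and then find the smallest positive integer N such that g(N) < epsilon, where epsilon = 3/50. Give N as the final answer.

For m > n >= 1: |a_m - a_n| = sum_{k=n+1}^m (1/3)^k < sum_{k=n+1}^infinity (1/3)^k = (1/3)^(n+1) / (1 - 1/3) = (1/3)^n * (1/3) * (3/2) = (1/3)^n * 1/2.
So g(n) = (1/3)^n / 2. Since g(n) -> 0, (a_n) is Cauchy.
Now solve g(N) < 3/50: (1/3)^N / 2 < 3/50 <=> 3^N > 1 / (2 * 3/50) = 25/3.
Check powers of 3: 3^1 = 3 <= 25/3, 3^2 = 9 > 25/3.
So the smallest such N is 2. Check: g(2) = 1/(2 * 9) = 1/18 < 3/50.

2


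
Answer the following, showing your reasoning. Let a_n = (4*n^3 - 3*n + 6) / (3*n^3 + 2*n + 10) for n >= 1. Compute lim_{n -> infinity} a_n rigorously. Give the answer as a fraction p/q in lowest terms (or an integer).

Divide numerator and denominator by n^3, the highest power:
numerator / n^3 = 4 - 3/n^2 + 6/n^3
denominator / n^3 = 3 + 2/n^2 + 10/n^3
As n -> infinity, all terms of the form c/n^k (k >= 1) tend to 0.
So numerator / n^3 -> 4 and denominator / n^3 -> 3.
Therefore lim a_n = 4/3.

4/3


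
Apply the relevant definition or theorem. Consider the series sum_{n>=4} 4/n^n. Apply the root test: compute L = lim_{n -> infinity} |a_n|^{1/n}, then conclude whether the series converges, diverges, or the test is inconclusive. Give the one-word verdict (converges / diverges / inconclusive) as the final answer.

Let a_n denote the general term. Form |a_n|^(1/n) and simplify:
|a_n|^(1/n) = 2^(2/n)/n
Take the limit as n -> infinity: L = 0.
Since L = 0 < 1, the root test implies convergence.

converges


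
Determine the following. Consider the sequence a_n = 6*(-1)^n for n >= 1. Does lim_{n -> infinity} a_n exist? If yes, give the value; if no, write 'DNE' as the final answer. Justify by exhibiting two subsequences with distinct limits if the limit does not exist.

Examine the behaviour of a_n along subsequences.
Even-n subsequence a_{2k} = 6 -> 6. Odd-n subsequence a_{2k+1} = -6 -> -6.
Since these two subsequential limits are 6 and -6, distinct, the full sequence cannot converge (a convergent sequence has all subsequences tending to the same limit). So lim a_n does not exist.

DNE


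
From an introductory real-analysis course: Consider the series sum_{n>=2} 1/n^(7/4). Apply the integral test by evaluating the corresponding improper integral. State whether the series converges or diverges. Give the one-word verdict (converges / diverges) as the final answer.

Let f(x) = x^(-7/4). Then f is positive, continuous, and decreasing on [2, infinity), so the integral test applies.
Compute the improper integral int_{2}^infinity f(x) dx:
  antiderivative F(x) = -4/(3*x^(3/4)).
  As x -> infinity, F(x) -> 0 (since p = 7/4 > 1).
  So int = F(infinity) - F(2) = 0 - (-2*2^(1/4)/3) = 2*2^(1/4)/3.
  Finite, so by the integral test, the series converges.

converges


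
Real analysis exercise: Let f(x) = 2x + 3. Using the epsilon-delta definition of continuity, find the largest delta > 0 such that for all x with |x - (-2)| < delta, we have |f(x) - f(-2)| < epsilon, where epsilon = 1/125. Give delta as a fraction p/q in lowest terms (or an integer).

We compute f(-2) = 2*(-2) + 3 = -1.
|f(x) - f(-2)| = |2x + 3 - (-1)| = |2(x - (-2))| = 2|x - (-2)|.
We need 2|x - (-2)| < 1/125, i.e. |x - (-2)| < 1/125 / 2 = 1/250.
So any delta <= 1/250 works. Conversely, if delta > 1/250, then x = -2 + 1/250 satisfies |x - (-2)| = 1/250 < delta but |f(x) - f(-2)| = 2 * 1/250 = 1/125, which is not < 1/125; so no larger delta works.
Hence the largest such delta is 1/250.

1/250


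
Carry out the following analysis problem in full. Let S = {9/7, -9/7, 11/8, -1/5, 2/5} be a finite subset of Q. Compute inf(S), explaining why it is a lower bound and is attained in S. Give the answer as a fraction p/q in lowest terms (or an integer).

S is finite, so inf(S) = min(S).
Sorted increasing:
-9/7, -1/5, 2/5, 9/7, 11/8
The extremum is -9/7.
For every x in S, x >= -9/7. And -9/7 is in S, so it is attained.
Therefore inf(S) = -9/7.

-9/7


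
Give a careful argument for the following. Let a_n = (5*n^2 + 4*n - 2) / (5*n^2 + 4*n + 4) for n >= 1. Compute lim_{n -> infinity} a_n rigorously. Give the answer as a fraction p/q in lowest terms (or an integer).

Divide numerator and denominator by n^2, the highest power:
numerator / n^2 = 5 + 4/n - 2/n^2
denominator / n^2 = 5 + 4/n + 4/n^2
As n -> infinity, all terms of the form c/n^k (k >= 1) tend to 0.
So numerator / n^2 -> 5 and denominator / n^2 -> 5.
Therefore lim a_n = 1.

1


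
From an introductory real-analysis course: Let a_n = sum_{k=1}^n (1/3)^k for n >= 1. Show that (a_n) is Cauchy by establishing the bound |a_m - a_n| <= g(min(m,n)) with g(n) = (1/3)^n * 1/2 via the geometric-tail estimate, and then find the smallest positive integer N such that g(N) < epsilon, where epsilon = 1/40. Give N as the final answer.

For m > n >= 1: |a_m - a_n| = sum_{k=n+1}^m (1/3)^k < sum_{k=n+1}^infinity (1/3)^k = (1/3)^(n+1) / (1 - 1/3) = (1/3)^n * (1/3) * (3/2) = (1/3)^n * 1/2.
So g(n) = (1/3)^n / 2. Since g(n) -> 0, (a_n) is Cauchy.
Now solve g(N) < 1/40: (1/3)^N / 2 < 1/40 <=> 3^N > 1 / (2 * 1/40) = 20.
Check powers of 3: 3^2 = 9 <= 20, 3^3 = 27 > 20.
So the smallest such N is 3. Check: g(3) = 1/(2 * 27) = 1/54 < 1/40.

3


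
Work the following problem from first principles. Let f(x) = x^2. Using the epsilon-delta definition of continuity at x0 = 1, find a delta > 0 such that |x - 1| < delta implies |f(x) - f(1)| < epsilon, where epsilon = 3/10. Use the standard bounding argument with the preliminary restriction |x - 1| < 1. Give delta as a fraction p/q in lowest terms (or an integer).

Factor: |x^2 - (1)^2| = |x - 1| * |x + 1|.
Impose |x - 1| < 1 first. Then |x + 1| = |(x - 1) + 2*(1)| <= |x - 1| + 2*|1| < 1 + 2 = 3.
So |x^2 - (1)^2| < delta * 3.
We need delta * 3 <= 3/10, i.e. delta <= 3/10/3 = 1/10.
Since 1/10 < 1, this is tighter than 1; take delta = 1/10.
So delta = 1/10 works.

1/10


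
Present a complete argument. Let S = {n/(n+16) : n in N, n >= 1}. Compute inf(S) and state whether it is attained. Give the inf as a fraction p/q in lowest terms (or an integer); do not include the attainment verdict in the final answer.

Analysis:
- Values: 1/17, 1/9, 3/19, 1/5, ... strictly increasing.
- Minimum is 1/17 (n=1); inf = 1/17 (attained).
- n/(n+16) = 1 - 16/(n+16) -> 1 from below as n -> infinity, and never equals 1.
- So sup = 1 (not attained).
Conclusion: inf(S) = 1/17, attained in S.

1/17


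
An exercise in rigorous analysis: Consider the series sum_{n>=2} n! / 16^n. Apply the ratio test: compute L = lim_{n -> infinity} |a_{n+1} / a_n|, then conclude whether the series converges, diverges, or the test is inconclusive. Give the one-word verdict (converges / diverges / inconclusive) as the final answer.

Let a_n denote the general term. Form the ratio a_{n+1}/a_n and simplify:
a_{n+1}/a_n = n/16 + 1/16
Take the limit as n -> infinity: L = infinity.
Since L = infinity > 1 (or L = infinity), the ratio test implies the series diverges.

diverges


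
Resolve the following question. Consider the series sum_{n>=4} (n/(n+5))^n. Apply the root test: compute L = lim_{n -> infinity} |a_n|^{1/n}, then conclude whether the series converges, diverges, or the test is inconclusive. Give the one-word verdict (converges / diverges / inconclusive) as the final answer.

Let a_n denote the general term. Form |a_n|^(1/n) and simplify:
|a_n|^(1/n) = n/(n + 5)
Take the limit as n -> infinity: L = 1.
Since L = 1, the root test is inconclusive. (In fact a_n = (n/(n+5))^n -> e^(-5) != 0, so the nth-term test shows divergence; but the root test itself gives no conclusion.)

inconclusive


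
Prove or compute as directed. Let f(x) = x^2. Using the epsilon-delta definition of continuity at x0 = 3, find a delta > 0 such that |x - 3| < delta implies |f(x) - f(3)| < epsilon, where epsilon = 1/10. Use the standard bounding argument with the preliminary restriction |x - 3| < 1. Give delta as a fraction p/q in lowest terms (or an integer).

Factor: |x^2 - (3)^2| = |x - 3| * |x + 3|.
Impose |x - 3| < 1 first. Then |x + 3| = |(x - 3) + 2*(3)| <= |x - 3| + 2*|3| < 1 + 6 = 7.
So |x^2 - (3)^2| < delta * 7.
We need delta * 7 <= 1/10, i.e. delta <= 1/10/7 = 1/70.
Since 1/70 < 1, this is tighter than 1; take delta = 1/70.
So delta = 1/70 works.

1/70


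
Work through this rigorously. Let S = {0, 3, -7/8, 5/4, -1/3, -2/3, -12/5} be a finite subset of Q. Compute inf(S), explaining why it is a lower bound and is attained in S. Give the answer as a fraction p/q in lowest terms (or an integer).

S is finite, so inf(S) = min(S).
Sorted increasing:
-12/5, -7/8, -2/3, -1/3, 0, 5/4, 3
The extremum is -12/5.
For every x in S, x >= -12/5. And -12/5 is in S, so it is attained.
Therefore inf(S) = -12/5.

-12/5


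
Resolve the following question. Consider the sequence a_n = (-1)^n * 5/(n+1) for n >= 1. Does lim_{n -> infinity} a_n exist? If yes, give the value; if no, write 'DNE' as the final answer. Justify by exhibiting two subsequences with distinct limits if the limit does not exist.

Examine the behaviour of a_n along subsequences.
Even-n subsequence a_{2k} = 5/(2k+1) -> 0. Odd-n subsequence a_{2k+1} = -5/(2k+2) -> 0. Both tend to 0, which suggests the limit is 0; verify directly.
|a_n - 0| = 5/(n+1) < 5/n for every n >= 1.
Given epsilon > 0, choose a positive integer N > 5/epsilon. Then for all n >= N, |a_n| < 5/n <= 5/N < epsilon.
So by the definition of the limit, lim a_n exists and equals 0.

0


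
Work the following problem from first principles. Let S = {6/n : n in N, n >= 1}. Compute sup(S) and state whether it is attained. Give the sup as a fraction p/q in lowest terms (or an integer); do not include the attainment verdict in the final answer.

Analysis:
- Values: 6, 3, 2, 3/2, ... strictly decreasing.
- The maximum is 6 (n=1); sup = 6 (attained).
- The set is bounded below by 0; 6/n -> 0 so 0 is the greatest lower bound.
- 0 is not in the set, so inf = 0 is not attained.
Conclusion: sup(S) = 6, attained in S.

6


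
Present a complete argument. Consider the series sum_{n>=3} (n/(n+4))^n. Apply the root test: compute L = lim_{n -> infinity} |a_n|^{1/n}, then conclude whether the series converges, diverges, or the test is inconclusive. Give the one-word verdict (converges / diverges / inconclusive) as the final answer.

Let a_n denote the general term. Form |a_n|^(1/n) and simplify:
|a_n|^(1/n) = n/(n + 4)
Take the limit as n -> infinity: L = 1.
Since L = 1, the root test is inconclusive. (In fact a_n = (n/(n+4))^n -> e^(-4) != 0, so the nth-term test shows divergence; but the root test itself gives no conclusion.)

inconclusive


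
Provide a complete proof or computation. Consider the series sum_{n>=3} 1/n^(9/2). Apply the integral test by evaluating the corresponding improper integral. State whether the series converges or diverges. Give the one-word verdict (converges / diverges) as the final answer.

Let f(x) = x^(-9/2). Then f is positive, continuous, and decreasing on [3, infinity), so the integral test applies.
Compute the improper integral int_{3}^infinity f(x) dx:
  antiderivative F(x) = -2/(7*x^(7/2)).
  As x -> infinity, F(x) -> 0 (since p = 9/2 > 1).
  So int = F(infinity) - F(3) = 0 - (-2*sqrt(3)/567) = 2*sqrt(3)/567.
  Finite, so by the integral test, the series converges.

converges


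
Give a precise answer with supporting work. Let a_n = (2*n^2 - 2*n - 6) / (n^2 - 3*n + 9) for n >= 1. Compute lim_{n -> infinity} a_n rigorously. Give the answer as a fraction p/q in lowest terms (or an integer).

Divide numerator and denominator by n^2, the highest power:
numerator / n^2 = 2 - 2/n - 6/n^2
denominator / n^2 = 1 - 3/n + 9/n^2
As n -> infinity, all terms of the form c/n^k (k >= 1) tend to 0.
So numerator / n^2 -> 2 and denominator / n^2 -> 1.
Therefore lim a_n = 2.

2


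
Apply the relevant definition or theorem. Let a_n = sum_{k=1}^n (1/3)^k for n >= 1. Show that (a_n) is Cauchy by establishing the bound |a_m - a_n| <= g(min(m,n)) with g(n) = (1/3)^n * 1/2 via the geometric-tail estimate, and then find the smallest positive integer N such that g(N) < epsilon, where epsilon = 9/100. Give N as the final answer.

For m > n >= 1: |a_m - a_n| = sum_{k=n+1}^m (1/3)^k < sum_{k=n+1}^infinity (1/3)^k = (1/3)^(n+1) / (1 - 1/3) = (1/3)^n * (1/3) * (3/2) = (1/3)^n * 1/2.
So g(n) = (1/3)^n / 2. Since g(n) -> 0, (a_n) is Cauchy.
Now solve g(N) < 9/100: (1/3)^N / 2 < 9/100 <=> 3^N > 1 / (2 * 9/100) = 50/9.
Check powers of 3: 3^1 = 3 <= 50/9, 3^2 = 9 > 50/9.
So the smallest such N is 2. Check: g(2) = 1/(2 * 9) = 1/18 < 9/100.

2


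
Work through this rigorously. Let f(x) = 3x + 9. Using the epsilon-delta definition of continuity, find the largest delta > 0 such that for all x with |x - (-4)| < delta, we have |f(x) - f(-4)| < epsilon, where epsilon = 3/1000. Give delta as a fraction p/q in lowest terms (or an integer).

We compute f(-4) = 3*(-4) + 9 = -3.
|f(x) - f(-4)| = |3x + 9 - (-3)| = |3(x - (-4))| = 3|x - (-4)|.
We need 3|x - (-4)| < 3/1000, i.e. |x - (-4)| < 3/1000 / 3 = 1/1000.
So any delta <= 1/1000 works. Conversely, if delta > 1/1000, then x = -4 + 1/1000 satisfies |x - (-4)| = 1/1000 < delta but |f(x) - f(-4)| = 3 * 1/1000 = 3/1000, which is not < 3/1000; so no larger delta works.
Hence the largest such delta is 1/1000.

1/1000


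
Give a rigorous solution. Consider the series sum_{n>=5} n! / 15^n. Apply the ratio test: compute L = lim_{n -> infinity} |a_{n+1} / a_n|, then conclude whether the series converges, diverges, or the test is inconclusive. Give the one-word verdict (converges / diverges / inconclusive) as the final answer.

Let a_n denote the general term. Form the ratio a_{n+1}/a_n and simplify:
a_{n+1}/a_n = n/15 + 1/15
Take the limit as n -> infinity: L = infinity.
Since L = infinity > 1 (or L = infinity), the ratio test implies the series diverges.

diverges


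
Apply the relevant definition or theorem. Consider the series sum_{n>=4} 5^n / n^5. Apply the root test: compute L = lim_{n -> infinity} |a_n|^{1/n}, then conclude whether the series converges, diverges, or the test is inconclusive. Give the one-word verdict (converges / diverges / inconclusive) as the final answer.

Let a_n denote the general term. Form |a_n|^(1/n) and simplify:
|a_n|^(1/n) = 5/n^(5/n)
Take the limit as n -> infinity: L = 5.
Since L = 5 > 1, the root test implies divergence.

diverges


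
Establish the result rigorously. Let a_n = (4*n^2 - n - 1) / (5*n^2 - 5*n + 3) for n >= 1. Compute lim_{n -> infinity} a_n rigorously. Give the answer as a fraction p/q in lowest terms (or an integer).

Divide numerator and denominator by n^2, the highest power:
numerator / n^2 = 4 - 1/n - 1/n^2
denominator / n^2 = 5 - 5/n + 3/n^2
As n -> infinity, all terms of the form c/n^k (k >= 1) tend to 0.
So numerator / n^2 -> 4 and denominator / n^2 -> 5.
Therefore lim a_n = 4/5.

4/5


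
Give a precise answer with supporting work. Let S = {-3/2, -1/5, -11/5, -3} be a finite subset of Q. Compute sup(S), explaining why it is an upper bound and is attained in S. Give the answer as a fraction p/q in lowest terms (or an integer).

S is finite, so sup(S) = max(S).
Sorted decreasing:
-1/5, -3/2, -11/5, -3
The extremum is -1/5.
For every x in S, x <= -1/5. And -1/5 is in S, so it is attained.
Therefore sup(S) = -1/5.

-1/5


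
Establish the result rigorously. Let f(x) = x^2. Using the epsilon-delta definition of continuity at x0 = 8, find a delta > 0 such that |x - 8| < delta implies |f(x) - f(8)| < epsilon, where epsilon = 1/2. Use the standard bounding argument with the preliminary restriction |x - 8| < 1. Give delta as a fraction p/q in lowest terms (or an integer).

Factor: |x^2 - (8)^2| = |x - 8| * |x + 8|.
Impose |x - 8| < 1 first. Then |x + 8| = |(x - 8) + 2*(8)| <= |x - 8| + 2*|8| < 1 + 16 = 17.
So |x^2 - (8)^2| < delta * 17.
We need delta * 17 <= 1/2, i.e. delta <= 1/2/17 = 1/34.
Since 1/34 < 1, this is tighter than 1; take delta = 1/34.
So delta = 1/34 works.

1/34


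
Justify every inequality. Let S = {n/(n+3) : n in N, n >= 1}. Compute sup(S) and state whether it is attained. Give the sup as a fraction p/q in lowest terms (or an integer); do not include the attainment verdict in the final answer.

Analysis:
- Values: 1/4, 2/5, 1/2, 4/7, ... strictly increasing.
- Minimum is 1/4 (n=1); inf = 1/4 (attained).
- n/(n+3) = 1 - 3/(n+3) -> 1 from below as n -> infinity, and never equals 1.
- So sup = 1 (not attained).
Conclusion: sup(S) = 1, not attained in S.

1


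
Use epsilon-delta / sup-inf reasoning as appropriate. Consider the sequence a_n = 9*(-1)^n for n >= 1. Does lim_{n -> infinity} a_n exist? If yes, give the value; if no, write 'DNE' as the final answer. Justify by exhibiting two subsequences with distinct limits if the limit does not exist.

Examine the behaviour of a_n along subsequences.
Even-n subsequence a_{2k} = 9 -> 9. Odd-n subsequence a_{2k+1} = -9 -> -9.
Since these two subsequential limits are 9 and -9, distinct, the full sequence cannot converge (a convergent sequence has all subsequences tending to the same limit). So lim a_n does not exist.

DNE


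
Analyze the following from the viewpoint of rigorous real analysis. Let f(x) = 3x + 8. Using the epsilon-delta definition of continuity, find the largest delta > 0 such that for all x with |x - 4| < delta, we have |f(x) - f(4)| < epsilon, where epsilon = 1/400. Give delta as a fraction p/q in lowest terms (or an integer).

We compute f(4) = 3*(4) + 8 = 20.
|f(x) - f(4)| = |3x + 8 - (20)| = |3(x - 4)| = 3|x - 4|.
We need 3|x - 4| < 1/400, i.e. |x - 4| < 1/400 / 3 = 1/1200.
So any delta <= 1/1200 works. Conversely, if delta > 1/1200, then x = 4 + 1/1200 satisfies |x - 4| = 1/1200 < delta but |f(x) - f(4)| = 3 * 1/1200 = 1/400, which is not < 1/400; so no larger delta works.
Hence the largest such delta is 1/1200.

1/1200


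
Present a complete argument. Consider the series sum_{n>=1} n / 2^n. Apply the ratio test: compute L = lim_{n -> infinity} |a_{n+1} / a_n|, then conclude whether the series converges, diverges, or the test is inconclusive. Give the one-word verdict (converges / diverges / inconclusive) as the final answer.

Let a_n denote the general term. Form the ratio a_{n+1}/a_n and simplify:
a_{n+1}/a_n = (n + 1)/(2*n)
Take the limit as n -> infinity: L = 1/2.
Since L = 1/2 < 1, the ratio test implies the series converges.

converges


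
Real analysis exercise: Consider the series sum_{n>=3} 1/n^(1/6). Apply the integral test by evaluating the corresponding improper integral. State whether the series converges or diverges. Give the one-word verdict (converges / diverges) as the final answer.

Let f(x) = x^(-1/6). Then f is positive, continuous, and decreasing on [3, infinity), so the integral test applies.
Compute the improper integral int_{3}^infinity f(x) dx:
  antiderivative F(x) = 6*x^(5/6)/5.
  As x -> infinity, F(x) -> infinity (since p = 1/6 < 1).
  So the integral diverges. By the integral test, the series diverges.

diverges


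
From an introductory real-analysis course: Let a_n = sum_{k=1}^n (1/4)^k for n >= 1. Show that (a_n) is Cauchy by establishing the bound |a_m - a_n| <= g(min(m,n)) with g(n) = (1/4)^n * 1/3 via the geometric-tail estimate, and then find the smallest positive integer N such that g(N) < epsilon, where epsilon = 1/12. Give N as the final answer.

For m > n >= 1: |a_m - a_n| = sum_{k=n+1}^m (1/4)^k < sum_{k=n+1}^infinity (1/4)^k = (1/4)^(n+1) / (1 - 1/4) = (1/4)^n * (1/4) * (4/3) = (1/4)^n * 1/3.
So g(n) = (1/4)^n / 3. Since g(n) -> 0, (a_n) is Cauchy.
Now solve g(N) < 1/12: (1/4)^N / 3 < 1/12 <=> 4^N > 1 / (3 * 1/12) = 4.
Check powers of 4: 4^1 = 4 <= 4, 4^2 = 16 > 4.
So the smallest such N is 2. Check: g(2) = 1/(3 * 16) = 1/48 < 1/12.

2


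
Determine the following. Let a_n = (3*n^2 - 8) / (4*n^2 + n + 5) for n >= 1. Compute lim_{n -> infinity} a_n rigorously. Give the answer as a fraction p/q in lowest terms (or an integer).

Divide numerator and denominator by n^2, the highest power:
numerator / n^2 = 3 - 8/n^2
denominator / n^2 = 4 + 1/n + 5/n^2
As n -> infinity, all terms of the form c/n^k (k >= 1) tend to 0.
So numerator / n^2 -> 3 and denominator / n^2 -> 4.
Therefore lim a_n = 3/4.

3/4


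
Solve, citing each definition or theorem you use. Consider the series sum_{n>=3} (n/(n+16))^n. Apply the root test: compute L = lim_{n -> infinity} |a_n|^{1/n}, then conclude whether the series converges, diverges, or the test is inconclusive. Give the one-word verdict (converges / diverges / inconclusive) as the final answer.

Let a_n denote the general term. Form |a_n|^(1/n) and simplify:
|a_n|^(1/n) = n/(n + 16)
Take the limit as n -> infinity: L = 1.
Since L = 1, the root test is inconclusive. (In fact a_n = (n/(n+16))^n -> e^(-16) != 0, so the nth-term test shows divergence; but the root test itself gives no conclusion.)

inconclusive


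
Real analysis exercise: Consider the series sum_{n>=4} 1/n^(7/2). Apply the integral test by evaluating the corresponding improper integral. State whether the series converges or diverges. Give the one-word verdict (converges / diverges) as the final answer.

Let f(x) = x^(-7/2). Then f is positive, continuous, and decreasing on [4, infinity), so the integral test applies.
Compute the improper integral int_{4}^infinity f(x) dx:
  antiderivative F(x) = -2/(5*x^(5/2)).
  As x -> infinity, F(x) -> 0 (since p = 7/2 > 1).
  So int = F(infinity) - F(4) = 0 - (-1/80) = 1/80.
  Finite, so by the integral test, the series converges.

converges


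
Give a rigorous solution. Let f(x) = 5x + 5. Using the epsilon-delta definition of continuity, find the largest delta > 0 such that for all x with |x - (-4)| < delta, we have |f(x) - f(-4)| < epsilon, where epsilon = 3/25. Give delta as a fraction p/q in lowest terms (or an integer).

We compute f(-4) = 5*(-4) + 5 = -15.
|f(x) - f(-4)| = |5x + 5 - (-15)| = |5(x - (-4))| = 5|x - (-4)|.
We need 5|x - (-4)| < 3/25, i.e. |x - (-4)| < 3/25 / 5 = 3/125.
So any delta <= 3/125 works. Conversely, if delta > 3/125, then x = -4 + 3/125 satisfies |x - (-4)| = 3/125 < delta but |f(x) - f(-4)| = 5 * 3/125 = 3/25, which is not < 3/25; so no larger delta works.
Hence the largest such delta is 3/125.

3/125


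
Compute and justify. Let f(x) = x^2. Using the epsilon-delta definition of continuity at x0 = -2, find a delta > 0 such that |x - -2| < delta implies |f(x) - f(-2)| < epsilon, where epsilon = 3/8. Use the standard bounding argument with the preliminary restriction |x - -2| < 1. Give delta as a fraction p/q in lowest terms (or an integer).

Factor: |x^2 - (-2)^2| = |x - -2| * |x + -2|.
Impose |x - -2| < 1 first. Then |x + -2| = |(x - -2) + 2*(-2)| <= |x - -2| + 2*|-2| < 1 + 4 = 5.
So |x^2 - (-2)^2| < delta * 5.
We need delta * 5 <= 3/8, i.e. delta <= 3/8/5 = 3/40.
Since 3/40 < 1, this is tighter than 1; take delta = 3/40.
So delta = 3/40 works.

3/40


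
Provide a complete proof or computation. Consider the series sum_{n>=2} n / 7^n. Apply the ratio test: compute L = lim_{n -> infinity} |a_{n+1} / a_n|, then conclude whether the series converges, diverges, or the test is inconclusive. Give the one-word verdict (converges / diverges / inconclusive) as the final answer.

Let a_n denote the general term. Form the ratio a_{n+1}/a_n and simplify:
a_{n+1}/a_n = (n + 1)/(7*n)
Take the limit as n -> infinity: L = 1/7.
Since L = 1/7 < 1, the ratio test implies the series converges.

converges


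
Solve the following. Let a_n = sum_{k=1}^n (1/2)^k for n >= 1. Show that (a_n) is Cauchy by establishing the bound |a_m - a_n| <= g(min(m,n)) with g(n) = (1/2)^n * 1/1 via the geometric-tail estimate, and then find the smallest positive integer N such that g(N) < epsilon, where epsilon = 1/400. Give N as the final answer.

For m > n >= 1: |a_m - a_n| = sum_{k=n+1}^m (1/2)^k < sum_{k=n+1}^infinity (1/2)^k = (1/2)^(n+1) / (1 - 1/2) = (1/2)^n * (1/2) * (2/1) = (1/2)^n * 1/1.
So g(n) = (1/2)^n / 1. Since g(n) -> 0, (a_n) is Cauchy.
Now solve g(N) < 1/400: (1/2)^N / 1 < 1/400 <=> 2^N > 1 / (1 * 1/400) = 400.
Check powers of 2: 2^8 = 256 <= 400, 2^9 = 512 > 400.
So the smallest such N is 9. Check: g(9) = 1/(1 * 512) = 1/512 < 1/400.

9


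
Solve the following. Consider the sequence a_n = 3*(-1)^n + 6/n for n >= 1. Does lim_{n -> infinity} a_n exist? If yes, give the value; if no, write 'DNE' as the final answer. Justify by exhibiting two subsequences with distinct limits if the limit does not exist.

Examine the behaviour of a_n along subsequences.
a_{2k} = 3 + 6/(2k) -> 3. a_{2k+1} = -3 + 6/(2k+1) -> -3.
Since these two subsequential limits are 3 and -3, distinct, the full sequence cannot converge (a convergent sequence has all subsequences tending to the same limit). So lim a_n does not exist.

DNE


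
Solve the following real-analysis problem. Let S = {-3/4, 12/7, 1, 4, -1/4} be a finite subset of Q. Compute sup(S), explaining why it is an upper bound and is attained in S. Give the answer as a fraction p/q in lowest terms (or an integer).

S is finite, so sup(S) = max(S).
Sorted decreasing:
4, 12/7, 1, -1/4, -3/4
The extremum is 4.
For every x in S, x <= 4. And 4 is in S, so it is attained.
Therefore sup(S) = 4.

4


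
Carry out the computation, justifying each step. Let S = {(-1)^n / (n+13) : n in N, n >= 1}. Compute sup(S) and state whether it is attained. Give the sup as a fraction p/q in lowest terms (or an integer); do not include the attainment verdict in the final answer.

Analysis:
- Values: -1/14, 1/15, -1/16, 1/17, -1/18, ...
- Positive terms (even n): 1/(2+13), 1/(4+13), ... decreasing -> max = 1/15 (n=2).
- Negative terms (odd n): -1/(1+13), -1/(3+13), ... increasing -> min = -1/14 (n=1).
- So sup = 1/15 (attained at n=2); inf = -1/14 (attained at n=1).
Conclusion: sup(S) = 1/15, attained in S.

1/15


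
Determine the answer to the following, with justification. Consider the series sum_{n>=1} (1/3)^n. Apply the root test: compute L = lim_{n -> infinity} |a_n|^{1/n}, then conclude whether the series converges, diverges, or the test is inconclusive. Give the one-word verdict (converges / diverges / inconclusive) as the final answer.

Let a_n denote the general term. Form |a_n|^(1/n) and simplify:
|a_n|^(1/n) = 1/3
Take the limit as n -> infinity: L = 1/3.
Since L = 1/3 < 1, the root test implies convergence.

converges


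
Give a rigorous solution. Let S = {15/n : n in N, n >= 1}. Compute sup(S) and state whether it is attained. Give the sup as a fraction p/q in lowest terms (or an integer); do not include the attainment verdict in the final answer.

Analysis:
- Values: 15, 15/2, 5, 15/4, ... strictly decreasing.
- The maximum is 15 (n=1); sup = 15 (attained).
- The set is bounded below by 0; 15/n -> 0 so 0 is the greatest lower bound.
- 0 is not in the set, so inf = 0 is not attained.
Conclusion: sup(S) = 15, attained in S.

15


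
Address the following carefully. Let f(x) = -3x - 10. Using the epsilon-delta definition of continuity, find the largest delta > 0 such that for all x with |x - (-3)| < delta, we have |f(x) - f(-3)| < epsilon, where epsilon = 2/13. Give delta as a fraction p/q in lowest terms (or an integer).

We compute f(-3) = -3*(-3) - 10 = -1.
|f(x) - f(-3)| = |-3x - 10 - (-1)| = |-3(x - (-3))| = 3|x - (-3)|.
We need 3|x - (-3)| < 2/13, i.e. |x - (-3)| < 2/13 / 3 = 2/39.
So any delta <= 2/39 works. Conversely, if delta > 2/39, then x = -3 + 2/39 satisfies |x - (-3)| = 2/39 < delta but |f(x) - f(-3)| = 3 * 2/39 = 2/13, which is not < 2/13; so no larger delta works.
Hence the largest such delta is 2/39.

2/39


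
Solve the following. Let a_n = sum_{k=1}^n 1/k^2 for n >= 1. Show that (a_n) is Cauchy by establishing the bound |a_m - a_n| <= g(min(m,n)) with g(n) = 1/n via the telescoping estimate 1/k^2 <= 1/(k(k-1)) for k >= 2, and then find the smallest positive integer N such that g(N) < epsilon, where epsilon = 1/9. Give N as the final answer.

For m > n >= 1: |a_m - a_n| = sum_{k=n+1}^m 1/k^2.
Use 1/k^2 <= 1/(k(k-1)) = 1/(k-1) - 1/k for k >= 2:
sum_{k=n+1}^m 1/k^2 <= sum_{k=n+1}^m (1/(k-1) - 1/k) = 1/n - 1/m <= 1/n.
By symmetry the same bound holds with n,m swapped, so |a_m - a_n| <= 1/min(m,n) = g(min(m,n)). Since g(n) -> 0, (a_n) is Cauchy.
Now solve g(N) < 1/9: 1/N < 1/9 <=> N > 1/(1/9) = 9.
The smallest integer strictly greater than 9 is N = 10.
Check: g(10) = 1/10 < 1/9; g(9) = 1/9 >= 1/9. So N = 10.

10


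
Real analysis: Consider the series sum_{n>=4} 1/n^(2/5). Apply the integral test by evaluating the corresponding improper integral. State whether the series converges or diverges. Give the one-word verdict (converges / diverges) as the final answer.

Let f(x) = x^(-2/5). Then f is positive, continuous, and decreasing on [4, infinity), so the integral test applies.
Compute the improper integral int_{4}^infinity f(x) dx:
  antiderivative F(x) = 5*x^(3/5)/3.
  As x -> infinity, F(x) -> infinity (since p = 2/5 < 1).
  So the integral diverges. By the integral test, the series diverges.

diverges


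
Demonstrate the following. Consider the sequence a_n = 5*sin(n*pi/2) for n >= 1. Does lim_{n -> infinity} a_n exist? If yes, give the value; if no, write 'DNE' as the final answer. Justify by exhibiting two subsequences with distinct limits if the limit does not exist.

Examine the behaviour of a_n along subsequences.
a_{4k+1} = 5*sin(pi/2 + 2k*pi) = 5 -> 5. a_{4k+3} = 5*sin(3pi/2 + 2k*pi) = -5 -> -5.
Since these two subsequential limits are 5 and -5, distinct, the full sequence cannot converge (a convergent sequence has all subsequences tending to the same limit). So lim a_n does not exist.

DNE


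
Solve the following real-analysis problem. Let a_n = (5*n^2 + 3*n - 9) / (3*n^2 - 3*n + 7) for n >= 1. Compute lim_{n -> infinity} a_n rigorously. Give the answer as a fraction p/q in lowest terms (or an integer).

Divide numerator and denominator by n^2, the highest power:
numerator / n^2 = 5 + 3/n - 9/n^2
denominator / n^2 = 3 - 3/n + 7/n^2
As n -> infinity, all terms of the form c/n^k (k >= 1) tend to 0.
So numerator / n^2 -> 5 and denominator / n^2 -> 3.
Therefore lim a_n = 5/3.

5/3


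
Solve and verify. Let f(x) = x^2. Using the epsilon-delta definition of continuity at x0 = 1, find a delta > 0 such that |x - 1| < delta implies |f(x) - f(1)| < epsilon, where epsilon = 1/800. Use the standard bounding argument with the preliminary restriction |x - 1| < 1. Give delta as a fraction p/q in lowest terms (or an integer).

Factor: |x^2 - (1)^2| = |x - 1| * |x + 1|.
Impose |x - 1| < 1 first. Then |x + 1| = |(x - 1) + 2*(1)| <= |x - 1| + 2*|1| < 1 + 2 = 3.
So |x^2 - (1)^2| < delta * 3.
We need delta * 3 <= 1/800, i.e. delta <= 1/800/3 = 1/2400.
Since 1/2400 < 1, this is tighter than 1; take delta = 1/2400.
So delta = 1/2400 works.

1/2400


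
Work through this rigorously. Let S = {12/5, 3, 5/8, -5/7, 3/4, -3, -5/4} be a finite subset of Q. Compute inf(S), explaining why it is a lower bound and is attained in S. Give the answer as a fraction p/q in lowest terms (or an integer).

S is finite, so inf(S) = min(S).
Sorted increasing:
-3, -5/4, -5/7, 5/8, 3/4, 12/5, 3
The extremum is -3.
For every x in S, x >= -3. And -3 is in S, so it is attained.
Therefore inf(S) = -3.

-3


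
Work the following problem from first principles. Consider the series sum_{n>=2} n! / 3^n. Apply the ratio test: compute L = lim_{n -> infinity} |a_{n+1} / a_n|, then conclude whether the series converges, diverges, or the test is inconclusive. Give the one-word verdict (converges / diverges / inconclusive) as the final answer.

Let a_n denote the general term. Form the ratio a_{n+1}/a_n and simplify:
a_{n+1}/a_n = n/3 + 1/3
Take the limit as n -> infinity: L = infinity.
Since L = infinity > 1 (or L = infinity), the ratio test implies the series diverges.

diverges


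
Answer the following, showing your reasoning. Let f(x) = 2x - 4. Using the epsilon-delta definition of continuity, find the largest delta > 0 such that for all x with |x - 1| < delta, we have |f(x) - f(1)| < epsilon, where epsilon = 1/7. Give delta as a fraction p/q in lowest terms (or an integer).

We compute f(1) = 2*(1) - 4 = -2.
|f(x) - f(1)| = |2x - 4 - (-2)| = |2(x - 1)| = 2|x - 1|.
We need 2|x - 1| < 1/7, i.e. |x - 1| < 1/7 / 2 = 1/14.
So any delta <= 1/14 works. Conversely, if delta > 1/14, then x = 1 + 1/14 satisfies |x - 1| = 1/14 < delta but |f(x) - f(1)| = 2 * 1/14 = 1/7, which is not < 1/7; so no larger delta works.
Hence the largest such delta is 1/14.

1/14


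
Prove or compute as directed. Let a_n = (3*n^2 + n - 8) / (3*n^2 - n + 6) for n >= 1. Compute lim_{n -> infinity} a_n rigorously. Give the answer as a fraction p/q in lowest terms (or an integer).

Divide numerator and denominator by n^2, the highest power:
numerator / n^2 = 3 + 1/n - 8/n^2
denominator / n^2 = 3 - 1/n + 6/n^2
As n -> infinity, all terms of the form c/n^k (k >= 1) tend to 0.
So numerator / n^2 -> 3 and denominator / n^2 -> 3.
Therefore lim a_n = 1.

1


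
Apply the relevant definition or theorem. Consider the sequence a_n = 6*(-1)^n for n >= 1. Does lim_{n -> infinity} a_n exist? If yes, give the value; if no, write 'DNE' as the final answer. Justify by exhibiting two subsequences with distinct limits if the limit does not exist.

Examine the behaviour of a_n along subsequences.
Even-n subsequence a_{2k} = 6 -> 6. Odd-n subsequence a_{2k+1} = -6 -> -6.
Since these two subsequential limits are 6 and -6, distinct, the full sequence cannot converge (a convergent sequence has all subsequences tending to the same limit). So lim a_n does not exist.

DNE
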